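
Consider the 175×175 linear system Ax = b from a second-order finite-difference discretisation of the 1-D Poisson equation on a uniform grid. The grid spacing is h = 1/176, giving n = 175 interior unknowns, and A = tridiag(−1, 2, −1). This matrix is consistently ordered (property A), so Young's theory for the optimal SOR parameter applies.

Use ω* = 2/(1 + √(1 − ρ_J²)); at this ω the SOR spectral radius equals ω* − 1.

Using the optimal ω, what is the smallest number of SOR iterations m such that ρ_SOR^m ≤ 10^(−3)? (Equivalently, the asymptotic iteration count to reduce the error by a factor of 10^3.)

m = 194

n=175: λ(B_J) = 1 − λ(A)/2 = cos(kπ/176); k=1 gives ρ_J = 0.9998407.
√(1−ρ_J²) simplifies to sin(π/176) = 0.0178490.
Then 2/(1+√(1−ρ_J²)) = 2/(1+0.0178490); ω* = 2/1.0178490 = 1.9649280.
Hence ρ(B_{ω*}) = 1.9649280 − 1 = 0.9649280.
3·ln10 = 6.90776; −ln(0.9649280) = 0.0357018; m = ⌈6.90776/0.0357018⌉ = ⌈193.485⌉ = 194.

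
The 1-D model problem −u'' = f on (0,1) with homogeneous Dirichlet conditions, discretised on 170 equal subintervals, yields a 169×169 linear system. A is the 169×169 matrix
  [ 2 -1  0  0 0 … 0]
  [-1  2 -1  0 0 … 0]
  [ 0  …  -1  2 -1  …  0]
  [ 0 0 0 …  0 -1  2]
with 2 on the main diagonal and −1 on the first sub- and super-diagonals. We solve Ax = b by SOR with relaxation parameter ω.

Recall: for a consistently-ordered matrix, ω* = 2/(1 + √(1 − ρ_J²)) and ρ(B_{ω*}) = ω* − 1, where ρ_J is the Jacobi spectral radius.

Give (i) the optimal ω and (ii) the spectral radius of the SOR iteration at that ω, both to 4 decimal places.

ω* = 1.9637, ρ_SOR = 0.9637

n=169: λ(B_J) = 1 − λ(A)/2 = cos(kπ/170); k=1 gives ρ_J = 0.9998.
√(1−ρ_J²) simplifies to sin(π/170) = 0.01848.
So ω* = 2/1.01848 = 1.9637 (Young).
ρ(B_{ω*}) = ω*−1 = 0.9637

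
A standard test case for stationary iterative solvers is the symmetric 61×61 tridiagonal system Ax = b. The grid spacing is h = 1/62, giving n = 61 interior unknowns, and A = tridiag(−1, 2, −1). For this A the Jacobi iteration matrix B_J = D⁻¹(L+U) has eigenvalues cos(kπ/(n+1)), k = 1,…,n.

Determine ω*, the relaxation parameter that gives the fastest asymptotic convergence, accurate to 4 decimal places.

[ρ_J] n=61: ρ(B_J) = cos(π/(n+1)) = cos(π/62) = 0.9987.
√(1−ρ_J²) simplifies to sin(π/62) = 0.05065.
So ω* = 2/1.05065 = 1.9036 (Young).
At ω = 1.9036 every |λ(B_ω)| = ω−1, so ρ_SOR = 0.9036.

ω* = 1.9036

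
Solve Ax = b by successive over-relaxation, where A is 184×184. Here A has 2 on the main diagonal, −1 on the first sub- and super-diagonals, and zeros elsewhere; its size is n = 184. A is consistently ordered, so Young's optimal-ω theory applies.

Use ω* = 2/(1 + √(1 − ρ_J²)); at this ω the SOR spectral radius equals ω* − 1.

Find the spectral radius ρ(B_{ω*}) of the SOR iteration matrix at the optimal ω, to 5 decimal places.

spectrum of D⁻¹(L+U) = {cos(kπ/185) : 1≤k≤184}; ρ_J = cos(π/185) = 0.99986.
root = sin(π/185) = 0.016981  (since 1−cos² = sin²).
Young: ω* = 2/(1+√(1−ρ_J²)) = 2/(1+0.016981) = 2/1.016981 = 1.96661.
ρ(B_{ω*}) = ω*−1 = 0.96661

ρ_SOR = 0.96661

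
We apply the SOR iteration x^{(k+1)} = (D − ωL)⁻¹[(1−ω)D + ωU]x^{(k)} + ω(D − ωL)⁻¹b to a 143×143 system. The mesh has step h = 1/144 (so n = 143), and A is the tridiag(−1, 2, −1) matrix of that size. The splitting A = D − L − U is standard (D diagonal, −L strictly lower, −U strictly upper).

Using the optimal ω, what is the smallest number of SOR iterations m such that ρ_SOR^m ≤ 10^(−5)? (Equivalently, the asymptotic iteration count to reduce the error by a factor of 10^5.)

m = 264

[ρ_J] n=143: ρ(B_J) = cos(π/(n+1)) = cos(π/144) = 0.9997620.
√(1 − cos²(π/144)) = sin(π/144) ≈ 0.0218149.
Then 2/(1+√(1−ρ_J²)) = 2/(1+0.0218149); ω* = 2/1.0218149 = 1.9573017.
and ρ(B_{ω*}) = 1.9573017 − 1 = 0.9573017.
For 5 digits: m = 5·ln10 / (−ln 0.9573017) = 11.5129/0.0436367 = 263.835; round up → m = 264.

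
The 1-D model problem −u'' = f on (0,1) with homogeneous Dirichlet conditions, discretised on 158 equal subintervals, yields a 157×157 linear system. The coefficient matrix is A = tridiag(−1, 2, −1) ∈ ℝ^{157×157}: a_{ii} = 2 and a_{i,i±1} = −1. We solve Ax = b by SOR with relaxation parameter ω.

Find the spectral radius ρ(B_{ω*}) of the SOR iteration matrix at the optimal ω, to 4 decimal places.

ρ_SOR = 0.9610

ρ_J = max_k |cos(kπ/158)| = cos(π/158) = 0.9998
1 − cos²(π/158) = sin²(π/158) ⇒ √(1−ρ_J²) = sin(π/158) = 0.01988.
So ω* = 2/1.01988 = 1.9610 (Young).
ρ_SOR = ω* − 1 ≈ 0.9610.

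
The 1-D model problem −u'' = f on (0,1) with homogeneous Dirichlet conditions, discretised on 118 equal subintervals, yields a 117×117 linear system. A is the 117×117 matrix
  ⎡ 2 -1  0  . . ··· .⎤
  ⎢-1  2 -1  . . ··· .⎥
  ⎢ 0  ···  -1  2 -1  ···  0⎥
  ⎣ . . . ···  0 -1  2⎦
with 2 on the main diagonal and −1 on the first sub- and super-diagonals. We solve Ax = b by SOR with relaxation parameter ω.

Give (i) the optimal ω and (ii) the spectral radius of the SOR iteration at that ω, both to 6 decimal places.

B_J for the 117×117 system has eigenvalues cos(kπ/118); ρ_J = cos(π/118) = 0.999646.
root = sin(π/118) = 0.0266205  (since 1−cos² = sin²).
Young: ω* = 2/(1+√(1−ρ_J²)) = 2/(1+0.0266205) = 2/1.0266205 = 1.948140.
At ω = 1.948140 every |λ(B_ω)| = ω−1, so ρ_SOR = 0.948140.

ω* = 1.948140, ρ_SOR = 0.948140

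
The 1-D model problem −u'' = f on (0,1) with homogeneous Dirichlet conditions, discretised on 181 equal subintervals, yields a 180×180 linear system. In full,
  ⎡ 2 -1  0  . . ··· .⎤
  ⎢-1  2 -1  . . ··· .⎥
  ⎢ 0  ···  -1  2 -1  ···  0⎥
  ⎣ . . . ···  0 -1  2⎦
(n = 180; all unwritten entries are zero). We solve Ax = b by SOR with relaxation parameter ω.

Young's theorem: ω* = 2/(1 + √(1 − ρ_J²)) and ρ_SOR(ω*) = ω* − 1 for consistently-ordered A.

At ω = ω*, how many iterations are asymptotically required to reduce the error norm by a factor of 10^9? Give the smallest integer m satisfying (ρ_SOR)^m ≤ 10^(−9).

m = 597

n=180: λ(B_J) = 1 − λ(A)/2 = cos(kπ/181); k=1 gives ρ_J = 0.9998494.
1 − cos²(π/181) = sin²(π/181) ⇒ √(1−ρ_J²) = sin(π/181) = 0.0173560.
ω* = 2 / (1 + 0.0173560) = 2 / 1.0173560 ≈ 1.9658802.
Hence ρ(B_{ω*}) = 1.9658802 − 1 = 0.9658802.
m ≥ 9·ln10 / (−ln 0.9658802) = 596.947; smallest integer m = 597.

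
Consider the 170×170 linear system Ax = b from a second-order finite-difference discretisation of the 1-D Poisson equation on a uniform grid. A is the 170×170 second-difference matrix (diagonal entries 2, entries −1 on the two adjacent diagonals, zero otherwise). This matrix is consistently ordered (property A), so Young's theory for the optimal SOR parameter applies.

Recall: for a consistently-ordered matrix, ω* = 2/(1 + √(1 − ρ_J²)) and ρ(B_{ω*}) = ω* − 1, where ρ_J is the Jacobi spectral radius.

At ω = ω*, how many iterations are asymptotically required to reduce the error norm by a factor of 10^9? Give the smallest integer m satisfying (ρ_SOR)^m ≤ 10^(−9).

B_J for the 170×170 system has eigenvalues cos(kπ/171); ρ_J = cos(π/171) = 0.9998312.
root = sin(π/171) = 0.0183709  (since 1−cos² = sin²).
Then 2/(1+√(1−ρ_J²)) = 2/(1+0.0183709); ω* = 2/1.0183709 = 1.9639210.
Hence ρ(B_{ω*}) = 1.9639210 − 1 = 0.9639210.
For 9 digits: m = 9·ln10 / (−ln 0.9639210) = 20.7233/0.0367459 = 563.962; round up → m = 564.

m = 564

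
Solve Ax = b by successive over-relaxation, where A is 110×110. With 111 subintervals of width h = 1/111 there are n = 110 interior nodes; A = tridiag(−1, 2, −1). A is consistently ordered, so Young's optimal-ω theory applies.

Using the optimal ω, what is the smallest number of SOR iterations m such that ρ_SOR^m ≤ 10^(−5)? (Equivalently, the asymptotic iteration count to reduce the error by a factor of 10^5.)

spectrum of D⁻¹(L+U) = {cos(kπ/111) : 1≤k≤110}; ρ_J = cos(π/111) = 0.9995995.
√(1 − cos²(π/111)) = sin(π/111) ≈ 0.0282989.
ω* = 2 / (1 + 0.0282989) = 2 / 1.0282989 ≈ 1.9449598.
At ω = 1.9449598 every |λ(B_ω)| = ω−1, so ρ_SOR = 0.9449598.
For 5 digits: m = 5·ln10 / (−ln 0.9449598) = 11.5129/0.0566129 = 203.362; round up → m = 204.

m = 204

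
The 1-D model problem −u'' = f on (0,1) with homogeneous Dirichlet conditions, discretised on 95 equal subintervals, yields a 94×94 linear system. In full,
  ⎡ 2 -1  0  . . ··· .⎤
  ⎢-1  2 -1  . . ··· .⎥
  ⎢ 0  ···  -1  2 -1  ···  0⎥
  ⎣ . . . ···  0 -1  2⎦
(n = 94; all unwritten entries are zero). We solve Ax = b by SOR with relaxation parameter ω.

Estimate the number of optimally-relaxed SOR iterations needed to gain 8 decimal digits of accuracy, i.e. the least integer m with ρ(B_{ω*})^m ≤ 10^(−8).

m = 279

[ρ_J] n=94: ρ(B_J) = cos(π/(n+1)) = cos(π/95) = 0.9994533.
root = sin(π/95) = 0.0330634  (since 1−cos² = sin²).
So ω* = 2/1.0330634 = 1.9359896 (Young).
ρ_SOR = ω* − 1 = 1.9359896 − 1 = 0.9359896.
ρ_SOR^m ≤ 10^(−8) ⇔ m ≥ 8·ln10/(−ln 0.9359896) = 18.4207/0.0661509 = 278.465; m = ⌈278.465⌉ = 279.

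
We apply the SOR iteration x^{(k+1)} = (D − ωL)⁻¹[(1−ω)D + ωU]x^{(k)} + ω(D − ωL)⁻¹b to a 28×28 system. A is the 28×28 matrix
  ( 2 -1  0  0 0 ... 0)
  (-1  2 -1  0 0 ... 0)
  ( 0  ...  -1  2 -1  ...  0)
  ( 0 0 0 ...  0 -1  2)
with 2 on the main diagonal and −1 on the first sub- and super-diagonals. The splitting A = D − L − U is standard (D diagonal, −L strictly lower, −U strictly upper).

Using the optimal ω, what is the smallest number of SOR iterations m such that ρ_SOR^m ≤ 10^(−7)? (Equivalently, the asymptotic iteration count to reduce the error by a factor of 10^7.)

m = 75

spectrum of D⁻¹(L+U) = {cos(kπ/29) : 1≤k≤28}; ρ_J = cos(π/29) = 0.9941380.
√(1−ρ_J²) = |sin(π/29)| = 0.1081190
Young: ω* = 2/(1+√(1−ρ_J²)) = 2/(1+0.1081190) = 2/1.1081190 = 1.8048603.
ρ_SOR = ω* − 1 ≈ 0.8048603.
ρ_SOR^m ≤ 10^(−7) ⇔ m ≥ 7·ln10/(−ln 0.8048603) = 16.1181/0.217087 = 74.247; m = ⌈74.247⌉ = 75.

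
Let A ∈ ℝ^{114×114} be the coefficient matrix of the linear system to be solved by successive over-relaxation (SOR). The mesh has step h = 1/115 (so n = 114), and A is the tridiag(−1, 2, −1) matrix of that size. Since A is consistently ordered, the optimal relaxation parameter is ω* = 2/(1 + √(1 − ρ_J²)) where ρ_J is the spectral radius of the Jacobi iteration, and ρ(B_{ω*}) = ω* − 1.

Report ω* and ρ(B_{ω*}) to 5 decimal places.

ω* = 1.94682, ρ_SOR = 0.94682

n=114: λ(B_J) = 1 − λ(A)/2 = cos(kπ/115); k=1 gives ρ_J = 0.99963.
root = sin(π/115) = 0.027315  (since 1−cos² = sin²).
ω* = 2/(1+0.027315) = 1.94682
[ρ_SOR] ω* − 1 = 0.94682.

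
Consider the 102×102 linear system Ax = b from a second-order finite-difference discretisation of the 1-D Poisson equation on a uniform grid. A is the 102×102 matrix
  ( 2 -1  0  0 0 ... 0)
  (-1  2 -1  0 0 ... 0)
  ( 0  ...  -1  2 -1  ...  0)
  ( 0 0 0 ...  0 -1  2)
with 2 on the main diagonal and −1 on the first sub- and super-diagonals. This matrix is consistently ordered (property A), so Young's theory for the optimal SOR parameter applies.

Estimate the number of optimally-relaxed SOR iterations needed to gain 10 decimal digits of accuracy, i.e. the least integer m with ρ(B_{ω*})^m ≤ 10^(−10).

m = 378

[ρ_J] n=102: ρ(B_J) = cos(π/(n+1)) = cos(π/103) = 0.9995349.
√(1−ρ_J²) = |sin(π/103)| = 0.0304962
Then 2/(1+√(1−ρ_J²)) = 2/(1+0.0304962); ω* = 2/1.0304962 = 1.9408126.
At ω = 1.9408126 every |λ(B_ω)| = ω−1, so ρ_SOR = 0.9408126.
Need (0.9408126)^m ≤ 10^(−10): m ≥ 10·ln10/|ln 0.9408126| = 23.0259/0.0610113 = 377.404 ⇒ m = 378.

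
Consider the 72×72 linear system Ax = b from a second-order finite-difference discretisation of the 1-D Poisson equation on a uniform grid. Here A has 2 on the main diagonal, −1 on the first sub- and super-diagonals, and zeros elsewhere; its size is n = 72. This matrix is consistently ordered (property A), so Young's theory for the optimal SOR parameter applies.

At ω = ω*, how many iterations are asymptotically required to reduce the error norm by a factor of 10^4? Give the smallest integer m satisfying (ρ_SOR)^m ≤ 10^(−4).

m = 107

With n=72, ρ(Jacobi) = cos(π/73) = 0.9990741.
√(1−ρ_J²) = |sin(π/73)| = 0.0430222
[ω*] 2 ÷ (1 + 0.0430222) = 2 ÷ 1.0430222 = 1.9175047.
At ω = 1.9175047 every |λ(B_ω)| = ω−1, so ρ_SOR = 0.9175047.
For 4 digits: m = 4·ln10 / (−ln 0.9175047) = 9.21034/0.0860976 = 106.976; round up → m = 107.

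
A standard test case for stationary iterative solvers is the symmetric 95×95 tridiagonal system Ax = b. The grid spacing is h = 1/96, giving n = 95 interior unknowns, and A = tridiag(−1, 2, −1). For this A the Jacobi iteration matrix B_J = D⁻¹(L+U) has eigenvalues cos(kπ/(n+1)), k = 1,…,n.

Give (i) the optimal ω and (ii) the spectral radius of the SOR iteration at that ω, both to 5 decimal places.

B_J for the 95×95 system has eigenvalues cos(kπ/96); ρ_J = cos(π/96) = 0.99946.
√(1 − cos²(π/96)) = sin(π/96) ≈ 0.032719.
[ω*] 2 ÷ (1 + 0.032719) = 2 ÷ 1.032719 = 1.93664.
ρ(B_{ω*}) = ω*−1 = 0.93664

ω* = 1.93664, ρ_SOR = 0.93664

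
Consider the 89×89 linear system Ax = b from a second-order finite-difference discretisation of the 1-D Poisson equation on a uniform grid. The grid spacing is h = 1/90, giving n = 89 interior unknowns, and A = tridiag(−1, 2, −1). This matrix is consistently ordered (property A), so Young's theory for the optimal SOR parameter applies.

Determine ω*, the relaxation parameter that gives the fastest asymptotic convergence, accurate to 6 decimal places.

ω* = 1.932555

B_J for the 89×89 system has eigenvalues cos(kπ/90); ρ_J = cos(π/90) = 0.999391.
√(1−ρ_J²) simplifies to sin(π/90) = 0.0348995.
ω* = 2/(1+0.0348995) = 1.932555
ρ_SOR = ω* − 1 ≈ 0.932555.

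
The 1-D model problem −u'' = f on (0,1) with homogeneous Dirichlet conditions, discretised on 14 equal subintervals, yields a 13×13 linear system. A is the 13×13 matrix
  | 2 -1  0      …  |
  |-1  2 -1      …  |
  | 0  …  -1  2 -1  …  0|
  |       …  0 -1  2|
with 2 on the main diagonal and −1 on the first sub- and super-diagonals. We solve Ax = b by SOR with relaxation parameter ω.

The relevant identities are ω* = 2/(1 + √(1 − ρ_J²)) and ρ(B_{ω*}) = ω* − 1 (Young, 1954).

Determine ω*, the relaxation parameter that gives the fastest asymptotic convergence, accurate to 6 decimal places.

ω* = 1.635964

With n=13, ρ(Jacobi) = cos(π/14) = 0.974928.
√(1 − cos²(π/14)) = sin(π/14) ≈ 0.2225209.
Young: ω* = 2/(1+√(1−ρ_J²)) = 2/(1+0.2225209) = 2/1.2225209 = 1.635964.
ρ(B_{ω*}) = ω*−1 = 0.635964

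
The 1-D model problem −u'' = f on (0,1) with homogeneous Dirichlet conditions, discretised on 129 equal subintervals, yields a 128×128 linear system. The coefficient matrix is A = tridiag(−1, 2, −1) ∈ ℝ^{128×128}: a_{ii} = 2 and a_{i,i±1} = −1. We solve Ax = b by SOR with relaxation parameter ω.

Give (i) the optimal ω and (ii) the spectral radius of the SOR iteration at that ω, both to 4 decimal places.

ω* = 1.9525, ρ_SOR = 0.9525

[ρ_J] n=128: ρ(B_J) = cos(π/(n+1)) = cos(π/129) = 0.9997.
√(1−ρ_J²) simplifies to sin(π/129) = 0.02435.
So ω* = 2/1.02435 = 1.9525 (Young).
ρ_SOR = ω* − 1 = 1.9525 − 1 = 0.9525.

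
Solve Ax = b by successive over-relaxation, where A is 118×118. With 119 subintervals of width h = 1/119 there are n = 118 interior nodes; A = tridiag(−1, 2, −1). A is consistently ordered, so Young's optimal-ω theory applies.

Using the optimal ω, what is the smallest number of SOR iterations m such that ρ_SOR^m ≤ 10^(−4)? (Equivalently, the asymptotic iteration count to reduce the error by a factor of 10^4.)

spectrum of D⁻¹(L+U) = {cos(kπ/119) : 1≤k≤118}; ρ_J = cos(π/119) = 0.9996515.
√(1−ρ_J²) simplifies to sin(π/119) = 0.0263969.
Then 2/(1+√(1−ρ_J²)) = 2/(1+0.0263969); ω* = 2/1.0263969 = 1.9485640.
ρ_SOR = ω* − 1 = 1.9485640 − 1 = 0.9485640.
m ≥ 4·ln10 / (−ln 0.9485640) = 174.418; smallest integer m = 175.

m = 175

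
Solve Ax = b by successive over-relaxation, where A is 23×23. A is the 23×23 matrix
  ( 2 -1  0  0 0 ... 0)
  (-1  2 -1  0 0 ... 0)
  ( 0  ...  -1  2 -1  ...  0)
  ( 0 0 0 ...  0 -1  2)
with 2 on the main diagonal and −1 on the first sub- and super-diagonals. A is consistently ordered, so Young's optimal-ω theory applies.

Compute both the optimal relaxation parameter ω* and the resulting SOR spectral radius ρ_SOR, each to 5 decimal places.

[ρ_J] n=23: ρ(B_J) = cos(π/(n+1)) = cos(π/24) = 0.99144.
√(1−ρ_J²) simplifies to sin(π/24) = 0.130526.
So ω* = 2/1.130526 = 1.76909 (Young).
ρ_SOR = ω* − 1 ≈ 0.76909.

ω* = 1.76909, ρ_SOR = 0.76909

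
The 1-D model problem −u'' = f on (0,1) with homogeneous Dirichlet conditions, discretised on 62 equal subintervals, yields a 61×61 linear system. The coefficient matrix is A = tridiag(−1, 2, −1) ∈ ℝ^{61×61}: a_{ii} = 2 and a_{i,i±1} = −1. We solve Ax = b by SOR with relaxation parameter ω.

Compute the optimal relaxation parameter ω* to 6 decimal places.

ω* = 1.903585

B_J for the 61×61 system has eigenvalues cos(kπ/62); ρ_J = cos(π/62) = 0.998717.
√(1 − cos²(π/62)) = sin(π/62) ≈ 0.0506492.
Then 2/(1+√(1−ρ_J²)) = 2/(1+0.0506492); ω* = 2/1.0506492 = 1.903585.
ρ(B_{ω*}) = ω*−1 = 0.903585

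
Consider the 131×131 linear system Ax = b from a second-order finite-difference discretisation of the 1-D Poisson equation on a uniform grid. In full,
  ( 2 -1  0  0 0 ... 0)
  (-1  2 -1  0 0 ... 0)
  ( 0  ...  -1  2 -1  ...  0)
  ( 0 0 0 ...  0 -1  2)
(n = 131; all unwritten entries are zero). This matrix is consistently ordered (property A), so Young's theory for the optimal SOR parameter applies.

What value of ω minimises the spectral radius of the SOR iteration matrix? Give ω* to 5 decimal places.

B_J for the 131×131 system has eigenvalues cos(kπ/132); ρ_J = cos(π/132) = 0.99972.
1 − cos²(π/132) = sin²(π/132) ⇒ √(1−ρ_J²) = sin(π/132) = 0.023798.
[ω*] 2 ÷ (1 + 0.023798) = 2 ÷ 1.023798 = 1.95351.
ρ_SOR = ω* − 1 ≈ 0.95351.

ω* = 1.95351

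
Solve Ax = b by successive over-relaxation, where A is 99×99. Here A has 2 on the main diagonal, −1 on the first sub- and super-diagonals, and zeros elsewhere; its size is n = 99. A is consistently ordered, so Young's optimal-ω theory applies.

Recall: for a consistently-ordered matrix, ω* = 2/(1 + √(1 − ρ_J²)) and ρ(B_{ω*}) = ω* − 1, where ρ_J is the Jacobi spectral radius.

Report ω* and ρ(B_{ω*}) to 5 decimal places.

ω* = 1.93909, ρ_SOR = 0.93909

With n=99, ρ(Jacobi) = cos(π/100) = 0.99951.
1 − cos²(π/100) = sin²(π/100) ⇒ √(1−ρ_J²) = sin(π/100) = 0.031411.
Then 2/(1+√(1−ρ_J²)) = 2/(1+0.031411); ω* = 2/1.031411 = 1.93909.
ρ_SOR = ω* − 1 = 1.93909 − 1 = 0.93909.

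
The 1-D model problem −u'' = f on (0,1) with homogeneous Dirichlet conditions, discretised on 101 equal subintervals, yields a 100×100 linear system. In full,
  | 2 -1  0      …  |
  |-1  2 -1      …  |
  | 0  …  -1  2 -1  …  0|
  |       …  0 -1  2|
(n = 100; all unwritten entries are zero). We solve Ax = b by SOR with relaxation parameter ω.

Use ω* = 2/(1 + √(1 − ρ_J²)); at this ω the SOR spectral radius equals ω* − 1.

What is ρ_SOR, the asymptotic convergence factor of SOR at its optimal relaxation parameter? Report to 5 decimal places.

ρ_SOR = 0.93968

½·tridiag(1,0,1) at n=100: λ_k = cos(kπ/101); max |λ| at k=1 ⇒ ρ_J = cos(π/101) ≈ 0.99952.
root = sin(π/101) = 0.031100  (since 1−cos² = sin²).
So ω* = 2/1.031100 = 1.93968 (Young).
[ρ_SOR] ω* − 1 = 0.93968.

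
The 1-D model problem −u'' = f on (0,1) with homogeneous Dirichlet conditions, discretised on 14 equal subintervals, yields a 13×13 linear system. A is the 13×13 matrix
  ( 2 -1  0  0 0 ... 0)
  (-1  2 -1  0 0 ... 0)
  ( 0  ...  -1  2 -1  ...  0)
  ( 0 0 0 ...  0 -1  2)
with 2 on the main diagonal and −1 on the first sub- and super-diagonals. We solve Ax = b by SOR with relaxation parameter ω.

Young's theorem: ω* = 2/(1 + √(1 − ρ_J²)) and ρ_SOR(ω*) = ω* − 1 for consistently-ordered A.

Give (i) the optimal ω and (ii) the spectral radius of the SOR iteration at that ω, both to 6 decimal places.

ω* = 1.635964, ρ_SOR = 0.635964

[ρ_J] n=13: ρ(B_J) = cos(π/(n+1)) = cos(π/14) = 0.974928.
√(1−ρ_J²) = |sin(π/14)| = 0.2225209
Young: ω* = 2/(1+√(1−ρ_J²)) = 2/(1+0.2225209) = 2/1.2225209 = 1.635964.
At ω = 1.635964 every |λ(B_ω)| = ω−1, so ρ_SOR = 0.635964.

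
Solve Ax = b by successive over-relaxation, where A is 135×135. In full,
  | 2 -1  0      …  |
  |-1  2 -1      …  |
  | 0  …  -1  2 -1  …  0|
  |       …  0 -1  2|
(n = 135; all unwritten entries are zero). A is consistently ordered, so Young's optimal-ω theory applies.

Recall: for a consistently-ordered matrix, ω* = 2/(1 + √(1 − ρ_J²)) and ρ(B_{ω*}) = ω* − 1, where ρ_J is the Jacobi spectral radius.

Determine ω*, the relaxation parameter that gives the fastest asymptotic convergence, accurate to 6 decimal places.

½·tridiag(1,0,1) at n=135: λ_k = cos(kπ/136); max |λ| at k=1 ⇒ ρ_J = cos(π/136) ≈ 0.999733.
√(1−ρ_J²) = |sin(π/136)| = 0.0230979
ω* = 2/(1+0.0230979) = 1.954847
ρ_SOR = ω* − 1 ≈ 0.954847.

ω* = 1.954847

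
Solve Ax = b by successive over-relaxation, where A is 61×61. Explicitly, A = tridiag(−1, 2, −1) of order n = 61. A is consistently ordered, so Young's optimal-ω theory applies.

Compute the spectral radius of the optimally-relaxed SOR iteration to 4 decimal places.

spectrum of D⁻¹(L+U) = {cos(kπ/62) : 1≤k≤61}; ρ_J = cos(π/62) = 0.9987.
√(1−ρ_J²) = |sin(π/62)| = 0.05065
ω* = 2 / (1 + 0.05065) = 2 / 1.05065 ≈ 1.9036.
At ω = 1.9036 every |λ(B_ω)| = ω−1, so ρ_SOR = 0.9036.

ρ_SOR = 0.9036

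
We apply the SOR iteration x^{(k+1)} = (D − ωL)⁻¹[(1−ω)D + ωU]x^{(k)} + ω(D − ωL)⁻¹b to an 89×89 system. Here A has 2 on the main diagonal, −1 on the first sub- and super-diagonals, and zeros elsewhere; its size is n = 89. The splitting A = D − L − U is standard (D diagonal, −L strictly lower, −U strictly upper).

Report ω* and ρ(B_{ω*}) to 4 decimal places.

ω* = 1.9326, ρ_SOR = 0.9326

ρ_J = max_k |cos(kπ/90)| = cos(π/90) = 0.9994
1 − cos²(π/90) = sin²(π/90) ⇒ √(1−ρ_J²) = sin(π/90) = 0.03490.
So ω* = 2/1.03490 = 1.9326 (Young).
At ω = 1.9326 every |λ(B_ω)| = ω−1, so ρ_SOR = 0.9326.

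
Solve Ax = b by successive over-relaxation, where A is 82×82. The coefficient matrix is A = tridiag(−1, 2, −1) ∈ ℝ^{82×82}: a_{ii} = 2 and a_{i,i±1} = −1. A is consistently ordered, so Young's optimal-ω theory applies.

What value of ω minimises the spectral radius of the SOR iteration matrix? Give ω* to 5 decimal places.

[ρ_J] n=82: ρ(B_J) = cos(π/(n+1)) = cos(π/83) = 0.99928.
1 − cos²(π/83) = sin²(π/83) ⇒ √(1−ρ_J²) = sin(π/83) = 0.037841.
Young: ω* = 2/(1+√(1−ρ_J²)) = 2/(1+0.037841) = 2/1.037841 = 1.92708.
ρ_SOR = ω* − 1 ≈ 0.92708.

ω* = 1.92708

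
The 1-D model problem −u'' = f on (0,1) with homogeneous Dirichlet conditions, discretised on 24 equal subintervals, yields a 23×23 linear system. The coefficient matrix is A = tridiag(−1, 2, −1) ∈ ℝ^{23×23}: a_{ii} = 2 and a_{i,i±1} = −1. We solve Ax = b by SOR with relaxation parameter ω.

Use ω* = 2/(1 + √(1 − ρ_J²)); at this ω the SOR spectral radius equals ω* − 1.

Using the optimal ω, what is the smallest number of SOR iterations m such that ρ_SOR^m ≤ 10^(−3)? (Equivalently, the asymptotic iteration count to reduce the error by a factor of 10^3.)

m = 27

[ρ_J] n=23: ρ(B_J) = cos(π/(n+1)) = cos(π/24) = 0.9914449.
√(1−ρ_J²) simplifies to sin(π/24) = 0.1305262.
Young: ω* = 2/(1+√(1−ρ_J²)) = 2/(1+0.1305262) = 2/1.1305262 = 1.7690877.
ρ_SOR = ω* − 1 ≈ 0.7690877.
m ≥ 3·ln10 / (−ln 0.7690877) = 26.310; smallest integer m = 27.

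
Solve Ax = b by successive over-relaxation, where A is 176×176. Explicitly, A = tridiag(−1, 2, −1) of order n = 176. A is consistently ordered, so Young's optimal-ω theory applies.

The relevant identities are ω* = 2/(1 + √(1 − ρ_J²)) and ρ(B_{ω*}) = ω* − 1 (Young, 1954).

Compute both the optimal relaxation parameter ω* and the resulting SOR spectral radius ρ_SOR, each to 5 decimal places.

spectrum of D⁻¹(L+U) = {cos(kπ/177) : 1≤k≤176}; ρ_J = cos(π/177) = 0.99984.
√(1 − cos²(π/177)) = sin(π/177) ≈ 0.017748.
[ω*] 2 ÷ (1 + 0.017748) = 2 ÷ 1.017748 = 1.96512.
ρ(B_{ω*}) = ω*−1 = 0.96512

ω* = 1.96512, ρ_SOR = 0.96512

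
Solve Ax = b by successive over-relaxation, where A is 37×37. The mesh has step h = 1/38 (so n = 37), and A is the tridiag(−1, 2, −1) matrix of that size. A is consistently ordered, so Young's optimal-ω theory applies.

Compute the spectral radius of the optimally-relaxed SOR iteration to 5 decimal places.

B_J for the 37×37 system has eigenvalues cos(kπ/38); ρ_J = cos(π/38) = 0.99658.
√(1−ρ_J²) simplifies to sin(π/38) = 0.082579.
[ω*] 2 ÷ (1 + 0.082579) = 2 ÷ 1.082579 = 1.84744.
[ρ_SOR] ω* − 1 = 0.84744.

ρ_SOR = 0.84744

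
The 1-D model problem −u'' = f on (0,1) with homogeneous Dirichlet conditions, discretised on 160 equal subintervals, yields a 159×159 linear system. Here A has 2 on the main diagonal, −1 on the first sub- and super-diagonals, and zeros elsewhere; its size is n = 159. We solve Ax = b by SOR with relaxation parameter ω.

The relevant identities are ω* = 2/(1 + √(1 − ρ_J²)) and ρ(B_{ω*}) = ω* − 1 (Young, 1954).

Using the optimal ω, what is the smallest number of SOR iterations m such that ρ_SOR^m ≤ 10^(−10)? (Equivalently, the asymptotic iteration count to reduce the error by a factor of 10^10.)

m = 587

[ρ_J] n=159: ρ(B_J) = cos(π/(n+1)) = cos(π/160) = 0.9998072.
1 − cos²(π/160) = sin²(π/160) ⇒ √(1−ρ_J²) = sin(π/160) = 0.0196337.
ω* = 2/(1+0.0196337) = 1.9614887
ρ_SOR = ω* − 1 = 1.9614887 − 1 = 0.9614887.
Need (0.9614887)^m ≤ 10^(−10): m ≥ 10·ln10/|ln 0.9614887| = 23.0259/0.0392725 = 586.311 ⇒ m = 587.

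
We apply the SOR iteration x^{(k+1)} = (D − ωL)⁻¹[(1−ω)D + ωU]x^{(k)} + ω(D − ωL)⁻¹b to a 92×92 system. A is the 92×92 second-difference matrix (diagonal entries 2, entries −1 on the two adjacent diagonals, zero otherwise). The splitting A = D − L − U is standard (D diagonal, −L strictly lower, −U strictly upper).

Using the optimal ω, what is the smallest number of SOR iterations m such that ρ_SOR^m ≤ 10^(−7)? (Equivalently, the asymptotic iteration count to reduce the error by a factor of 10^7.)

ρ_J = max_k |cos(kπ/93)| = cos(π/93) = 0.9994295
√(1−ρ_J²) = |sin(π/93)| = 0.0337741
ω* = 2 / (1 + 0.0337741) = 2 / 1.0337741 ≈ 1.9346586.
At ω = 1.9346586 every |λ(B_ω)| = ω−1, so ρ_SOR = 0.9346586.
For 7 digits: m = 7·ln10 / (−ln 0.9346586) = 16.1181/0.067574 = 238.525; round up → m = 239.

m = 239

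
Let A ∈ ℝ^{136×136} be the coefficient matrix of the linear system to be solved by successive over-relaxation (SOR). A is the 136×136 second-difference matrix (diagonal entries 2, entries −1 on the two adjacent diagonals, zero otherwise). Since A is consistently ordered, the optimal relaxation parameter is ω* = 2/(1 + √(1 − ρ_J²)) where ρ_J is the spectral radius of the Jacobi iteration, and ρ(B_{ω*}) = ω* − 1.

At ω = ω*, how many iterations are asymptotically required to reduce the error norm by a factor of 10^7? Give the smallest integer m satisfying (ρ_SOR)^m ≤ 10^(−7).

m = 352

With n=136, ρ(Jacobi) = cos(π/137) = 0.9997371.
√(1−ρ_J²) = |sin(π/137)| = 0.0229293
So ω* = 2/1.0229293 = 1.9551693 (Young).
ρ(B_{ω*}) = ω*−1 = 0.9551693
m ≥ 7·ln10 / (−ln 0.9551693) = 351.412; smallest integer m = 352.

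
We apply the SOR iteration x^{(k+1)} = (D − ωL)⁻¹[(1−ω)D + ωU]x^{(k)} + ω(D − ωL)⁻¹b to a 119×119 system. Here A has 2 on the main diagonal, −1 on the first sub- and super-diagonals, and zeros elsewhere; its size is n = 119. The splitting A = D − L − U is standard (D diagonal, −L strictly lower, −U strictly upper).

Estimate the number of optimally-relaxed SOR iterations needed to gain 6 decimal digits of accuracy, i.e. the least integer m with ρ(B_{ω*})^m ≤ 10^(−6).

m = 264

B_J for the 119×119 system has eigenvalues cos(kπ/120); ρ_J = cos(π/120) = 0.9996573.
√(1 − cos²(π/120)) = sin(π/120) ≈ 0.0261769.
[ω*] 2 ÷ (1 + 0.0261769) = 2 ÷ 1.0261769 = 1.9489817.
Hence ρ(B_{ω*}) = 1.9489817 − 1 = 0.9489817.
ρ_SOR^m ≤ 10^(−6) ⇔ m ≥ 6·ln10/(−ln 0.9489817) = 13.8155/0.0523658 = 263.827; m = ⌈263.827⌉ = 264.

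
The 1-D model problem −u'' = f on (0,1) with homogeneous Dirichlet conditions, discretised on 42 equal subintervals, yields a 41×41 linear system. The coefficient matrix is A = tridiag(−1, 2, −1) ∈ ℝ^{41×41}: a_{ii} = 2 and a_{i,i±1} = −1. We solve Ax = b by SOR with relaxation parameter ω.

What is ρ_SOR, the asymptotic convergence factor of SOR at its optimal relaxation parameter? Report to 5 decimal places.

spectrum of D⁻¹(L+U) = {cos(kπ/42) : 1≤k≤41}; ρ_J = cos(π/42) = 0.99720.
√(1 − cos²(π/42)) = sin(π/42) ≈ 0.074730.
ω* = 2 / (1 + 0.074730) = 2 / 1.074730 ≈ 1.86093.
ρ_SOR = ω* − 1 = 1.86093 − 1 = 0.86093.

ρ_SOR = 0.86093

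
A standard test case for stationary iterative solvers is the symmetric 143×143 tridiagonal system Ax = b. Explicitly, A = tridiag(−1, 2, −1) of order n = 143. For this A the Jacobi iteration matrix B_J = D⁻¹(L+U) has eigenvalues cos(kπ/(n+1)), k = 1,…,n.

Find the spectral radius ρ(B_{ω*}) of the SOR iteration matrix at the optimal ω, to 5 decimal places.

ρ_SOR = 0.95730

n=143: λ(B_J) = 1 − λ(A)/2 = cos(kπ/144); k=1 gives ρ_J = 0.99976.
√(1−ρ_J²) = |sin(π/144)| = 0.021815
Then 2/(1+√(1−ρ_J²)) = 2/(1+0.021815); ω* = 2/1.021815 = 1.95730.
ρ_SOR = ω* − 1 ≈ 0.95730.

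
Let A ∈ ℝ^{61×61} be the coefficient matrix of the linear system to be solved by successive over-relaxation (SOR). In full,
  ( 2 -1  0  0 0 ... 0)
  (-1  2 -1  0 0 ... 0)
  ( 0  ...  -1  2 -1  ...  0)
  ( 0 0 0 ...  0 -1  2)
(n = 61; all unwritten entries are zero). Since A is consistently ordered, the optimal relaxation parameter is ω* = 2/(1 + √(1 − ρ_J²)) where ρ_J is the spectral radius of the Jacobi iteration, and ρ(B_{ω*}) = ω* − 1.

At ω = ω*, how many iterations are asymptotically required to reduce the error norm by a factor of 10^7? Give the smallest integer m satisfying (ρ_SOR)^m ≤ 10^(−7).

m = 159

B_J for the 61×61 system has eigenvalues cos(kπ/62); ρ_J = cos(π/62) = 0.9987165.
√(1−ρ_J²) simplifies to sin(π/62) = 0.0506492.
[ω*] 2 ÷ (1 + 0.0506492) = 2 ÷ 1.0506492 = 1.9035849.
At ω = 1.9035849 every |λ(B_ω)| = ω−1, so ρ_SOR = 0.9035849.
7·ln10 = 16.1181; −ln(0.9035849) = 0.101385; m = ⌈16.1181/0.101385⌉ = ⌈158.979⌉ = 159.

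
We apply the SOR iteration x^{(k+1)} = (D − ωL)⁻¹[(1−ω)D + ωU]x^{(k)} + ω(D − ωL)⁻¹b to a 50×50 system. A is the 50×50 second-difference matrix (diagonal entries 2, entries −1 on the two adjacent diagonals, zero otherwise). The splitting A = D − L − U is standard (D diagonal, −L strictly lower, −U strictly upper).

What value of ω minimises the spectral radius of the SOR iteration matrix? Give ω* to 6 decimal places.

ω* = 1.884018

spectrum of D⁻¹(L+U) = {cos(kπ/51) : 1≤k≤50}; ρ_J = cos(π/51) = 0.998103.
√(1−ρ_J²) = |sin(π/51)| = 0.0615609
ω* = 2/(1 + 0.0615609) = 2/1.0615609 = 1.884018.
At ω = 1.884018 every |λ(B_ω)| = ω−1, so ρ_SOR = 0.884018.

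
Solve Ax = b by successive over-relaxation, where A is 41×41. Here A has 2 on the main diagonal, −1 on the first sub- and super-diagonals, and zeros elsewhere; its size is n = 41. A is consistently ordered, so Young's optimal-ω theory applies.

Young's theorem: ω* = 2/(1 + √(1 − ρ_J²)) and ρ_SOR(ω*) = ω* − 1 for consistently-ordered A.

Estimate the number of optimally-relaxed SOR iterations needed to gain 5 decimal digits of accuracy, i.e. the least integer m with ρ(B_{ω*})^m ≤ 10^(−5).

spectrum of D⁻¹(L+U) = {cos(kπ/42) : 1≤k≤41}; ρ_J = cos(π/42) = 0.9972038.
√(1−ρ_J²) = |sin(π/42)| = 0.0747301
[ω*] 2 ÷ (1 + 0.0747301) = 2 ÷ 1.0747301 = 1.8609323.
At ω = 1.8609323 every |λ(B_ω)| = ω−1, so ρ_SOR = 0.8609323.
Need (0.8609323)^m ≤ 10^(−5): m ≥ 5·ln10/|ln 0.8609323| = 11.5129/0.149739 = 76.886 ⇒ m = 77.

m = 77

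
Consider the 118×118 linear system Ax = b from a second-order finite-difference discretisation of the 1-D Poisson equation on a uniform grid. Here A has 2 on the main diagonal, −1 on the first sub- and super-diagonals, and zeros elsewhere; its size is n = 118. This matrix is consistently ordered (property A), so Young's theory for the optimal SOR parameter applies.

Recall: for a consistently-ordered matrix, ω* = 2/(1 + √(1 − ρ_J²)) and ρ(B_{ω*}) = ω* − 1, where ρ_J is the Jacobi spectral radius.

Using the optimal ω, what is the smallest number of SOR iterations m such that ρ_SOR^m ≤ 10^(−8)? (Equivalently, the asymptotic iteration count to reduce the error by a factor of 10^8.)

[ρ_J] n=118: ρ(B_J) = cos(π/(n+1)) = cos(π/119) = 0.9996515.
root = sin(π/119) = 0.0263969  (since 1−cos² = sin²).
Then 2/(1+√(1−ρ_J²)) = 2/(1+0.0263969); ω* = 2/1.0263969 = 1.9485640.
At ω = 1.9485640 every |λ(B_ω)| = ω−1, so ρ_SOR = 0.9485640.
(0.9485640)^m ≤ 10^{−8}  ⇒  m·ln(0.9485640) ≤ −8·ln10  ⇒  m ≥ 348.837  ⇒  m = 349

m = 349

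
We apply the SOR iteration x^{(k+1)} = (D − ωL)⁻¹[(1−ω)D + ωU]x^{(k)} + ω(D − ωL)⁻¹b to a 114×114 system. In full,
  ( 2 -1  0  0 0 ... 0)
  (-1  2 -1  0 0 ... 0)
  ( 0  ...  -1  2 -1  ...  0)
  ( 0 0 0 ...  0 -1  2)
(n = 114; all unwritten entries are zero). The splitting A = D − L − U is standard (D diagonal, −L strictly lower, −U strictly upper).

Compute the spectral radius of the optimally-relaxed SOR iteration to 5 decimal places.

ρ_SOR = 0.94682

n=114: λ(B_J) = 1 − λ(A)/2 = cos(kπ/115); k=1 gives ρ_J = 0.99963.
root = sin(π/115) = 0.027315  (since 1−cos² = sin²).
Young: ω* = 2/(1+√(1−ρ_J²)) = 2/(1+0.027315) = 2/1.027315 = 1.94682.
[ρ_SOR] ω* − 1 = 0.94682.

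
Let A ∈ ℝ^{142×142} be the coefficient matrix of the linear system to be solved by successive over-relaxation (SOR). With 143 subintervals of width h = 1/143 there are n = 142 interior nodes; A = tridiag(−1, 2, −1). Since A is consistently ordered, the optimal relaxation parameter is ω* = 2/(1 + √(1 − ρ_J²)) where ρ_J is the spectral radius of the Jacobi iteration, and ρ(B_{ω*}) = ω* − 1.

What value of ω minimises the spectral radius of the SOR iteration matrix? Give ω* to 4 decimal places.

ω* = 1.9570

With n=142, ρ(Jacobi) = cos(π/143) = 0.9998.
√(1−ρ_J²) = |sin(π/143)| = 0.02197
ω* = 2 / (1 + 0.02197) = 2 / 1.02197 ≈ 1.9570.
At ω = 1.9570 every |λ(B_ω)| = ω−1, so ρ_SOR = 0.9570.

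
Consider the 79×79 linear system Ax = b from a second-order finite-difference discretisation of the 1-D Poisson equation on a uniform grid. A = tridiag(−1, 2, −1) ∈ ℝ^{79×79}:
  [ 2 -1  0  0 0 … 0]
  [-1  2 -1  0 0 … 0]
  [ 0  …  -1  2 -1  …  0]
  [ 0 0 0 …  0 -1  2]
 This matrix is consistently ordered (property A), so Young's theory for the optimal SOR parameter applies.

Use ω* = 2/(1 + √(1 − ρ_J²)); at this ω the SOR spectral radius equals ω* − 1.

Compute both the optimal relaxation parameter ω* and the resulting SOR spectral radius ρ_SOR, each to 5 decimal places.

ω* = 1.92445, ρ_SOR = 0.92445

[ρ_J] n=79: ρ(B_J) = cos(π/(n+1)) = cos(π/80) = 0.99923.
√(1−ρ_J²) = |sin(π/80)| = 0.039260
ω* = 2/(1 + 0.039260) = 2/1.039260 = 1.92445.
ρ(B_{ω*}) = ω*−1 = 0.92445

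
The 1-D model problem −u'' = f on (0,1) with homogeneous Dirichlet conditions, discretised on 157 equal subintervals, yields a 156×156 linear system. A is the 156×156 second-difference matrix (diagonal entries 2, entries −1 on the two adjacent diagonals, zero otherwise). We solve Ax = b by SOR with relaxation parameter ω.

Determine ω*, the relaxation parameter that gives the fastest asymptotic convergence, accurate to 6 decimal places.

With n=156, ρ(Jacobi) = cos(π/157) = 0.999800.
root = sin(π/157) = 0.0200088  (since 1−cos² = sin²).
Then 2/(1+√(1−ρ_J²)) = 2/(1+0.0200088); ω* = 2/1.0200088 = 1.960767.
and ρ(B_{ω*}) = 1.960767 − 1 = 0.960767.

ω* = 1.960767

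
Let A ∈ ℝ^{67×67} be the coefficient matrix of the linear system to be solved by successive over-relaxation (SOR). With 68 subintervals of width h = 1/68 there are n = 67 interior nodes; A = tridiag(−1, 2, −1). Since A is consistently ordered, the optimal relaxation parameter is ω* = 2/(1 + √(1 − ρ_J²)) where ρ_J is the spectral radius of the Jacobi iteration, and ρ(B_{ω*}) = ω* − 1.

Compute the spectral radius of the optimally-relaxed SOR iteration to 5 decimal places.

With n=67, ρ(Jacobi) = cos(π/68) = 0.99893.
root = sin(π/68) = 0.046183  (since 1−cos² = sin²).
[ω*] 2 ÷ (1 + 0.046183) = 2 ÷ 1.046183 = 1.91171.
ρ(B_{ω*}) = ω*−1 = 0.91171

ρ_SOR = 0.91171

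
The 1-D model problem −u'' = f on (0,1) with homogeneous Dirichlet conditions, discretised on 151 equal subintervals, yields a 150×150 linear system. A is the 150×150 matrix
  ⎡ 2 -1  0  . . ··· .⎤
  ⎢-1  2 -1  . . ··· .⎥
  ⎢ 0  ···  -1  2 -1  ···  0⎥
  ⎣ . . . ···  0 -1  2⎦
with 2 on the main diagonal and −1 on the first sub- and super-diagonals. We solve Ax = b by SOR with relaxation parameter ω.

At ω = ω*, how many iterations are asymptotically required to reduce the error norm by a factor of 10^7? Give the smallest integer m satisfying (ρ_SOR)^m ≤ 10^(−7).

spectrum of D⁻¹(L+U) = {cos(kπ/151) : 1≤k≤150}; ρ_J = cos(π/151) = 0.9997836.
√(1 − cos²(π/151)) = sin(π/151) ≈ 0.0208037.
Then 2/(1+√(1−ρ_J²)) = 2/(1+0.0208037); ω* = 2/1.0208037 = 1.9592405.
and ρ(B_{ω*}) = 1.9592405 − 1 = 0.9592405.
For 7 digits: m = 7·ln10 / (−ln 0.9592405) = 16.1181/0.0416135 = 387.329; round up → m = 388.

m = 388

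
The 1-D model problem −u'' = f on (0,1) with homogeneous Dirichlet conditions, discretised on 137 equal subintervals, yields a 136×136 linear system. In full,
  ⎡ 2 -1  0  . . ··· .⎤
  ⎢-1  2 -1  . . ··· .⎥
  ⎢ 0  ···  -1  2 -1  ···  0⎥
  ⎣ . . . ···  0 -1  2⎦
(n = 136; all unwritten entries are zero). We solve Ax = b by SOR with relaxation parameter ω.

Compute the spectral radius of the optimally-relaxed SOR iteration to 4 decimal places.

ρ_SOR = 0.9552

½·tridiag(1,0,1) at n=136: λ_k = cos(kπ/137); max |λ| at k=1 ⇒ ρ_J = cos(π/137) ≈ 0.9997.
√(1−ρ_J²) simplifies to sin(π/137) = 0.02293.
So ω* = 2/1.02293 = 1.9552 (Young).
and ρ(B_{ω*}) = 1.9552 − 1 = 0.9552.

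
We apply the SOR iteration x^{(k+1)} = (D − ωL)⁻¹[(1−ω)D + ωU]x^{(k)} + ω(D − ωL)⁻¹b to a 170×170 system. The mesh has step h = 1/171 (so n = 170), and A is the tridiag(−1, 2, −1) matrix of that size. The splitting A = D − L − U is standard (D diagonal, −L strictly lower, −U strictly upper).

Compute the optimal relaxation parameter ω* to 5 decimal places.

ω* = 1.96392

n=170: λ(B_J) = 1 − λ(A)/2 = cos(kπ/171); k=1 gives ρ_J = 0.99983.
√(1 − cos²(π/171)) = sin(π/171) ≈ 0.018371.
Young: ω* = 2/(1+√(1−ρ_J²)) = 2/(1+0.018371) = 2/1.018371 = 1.96392.
[ρ_SOR] ω* − 1 = 0.96392.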